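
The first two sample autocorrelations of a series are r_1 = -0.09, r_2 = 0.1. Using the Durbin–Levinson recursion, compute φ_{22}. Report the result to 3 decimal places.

0.093

φ_{22} = (r_2 − r_1²) / (1 − r_1²)
r_1² = (-0.09)² = 0.0081
Numerator = 0.1 − 0.0081 = 0.0919; denominator = 1 − 0.0081 = 0.9919
φ_{22} = 0.0919 / 0.9919 = 0.093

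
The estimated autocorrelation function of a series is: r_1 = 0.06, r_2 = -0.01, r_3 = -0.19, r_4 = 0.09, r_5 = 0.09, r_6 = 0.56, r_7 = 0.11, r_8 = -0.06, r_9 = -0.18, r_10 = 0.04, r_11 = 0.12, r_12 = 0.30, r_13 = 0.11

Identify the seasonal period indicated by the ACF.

6

The largest autocorrelation is r_6 = 0.56, with a weaker echo at lag 12 (0.30); the remaining lags stay at or below 0.12.
The dominant spike at lag 6 indicates a seasonal period of 6.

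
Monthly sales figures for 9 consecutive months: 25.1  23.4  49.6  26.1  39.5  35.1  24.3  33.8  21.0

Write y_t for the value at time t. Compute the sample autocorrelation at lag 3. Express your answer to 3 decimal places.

0.081

Mean ȳ = (25.1 + 23.4 + 49.6 + 26.1 + 39.5 + 35.1 + 24.3 + 33.8 + 21.0)/9 = 30.8778
Numerator Σ_{t=1}^{6}(y_t−ȳ)(y_{t+3}−ȳ) = 57.0963
Denominator Σ(y_t−ȳ)² = 704.1956
r_3 = 57.0963 / 704.1956 = 0.081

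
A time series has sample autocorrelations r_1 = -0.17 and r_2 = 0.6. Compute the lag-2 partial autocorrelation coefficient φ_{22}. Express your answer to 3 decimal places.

0.588

φ_{22} = (r_2 − r_1²) / (1 − r_1²)
r_1² = (-0.17)² = 0.0289
Numerator = 0.6 − 0.0289 = 0.5711; denominator = 1 − 0.0289 = 0.9711
φ_{22} = 0.5711 / 0.9711 = 0.588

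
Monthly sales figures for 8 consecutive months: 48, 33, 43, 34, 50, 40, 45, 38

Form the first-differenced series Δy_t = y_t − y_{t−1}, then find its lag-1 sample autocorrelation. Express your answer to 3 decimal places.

First differences Δy: -15, 10, -9, 16, -10, 5, -7
Mean of differences = -1.4286
Numerator Σ(Δy_t−Δȳ)(Δy_{t+1}−Δȳ) = -613.8980
Denominator Σ(Δy_t−Δȳ)² = 821.7143
r_1(Δy) = -613.8980 / 821.7143 = -0.747

-0.747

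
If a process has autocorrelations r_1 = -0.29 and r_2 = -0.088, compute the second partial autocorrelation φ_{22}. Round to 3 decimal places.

-0.188

φ_{22} = (r_2 − r_1²) / (1 − r_1²)
r_1² = (-0.29)² = 0.0841
Numerator = -0.088 − 0.0841 = -0.1721; denominator = 1 − 0.0841 = 0.9159
φ_{22} = -0.1721 / 0.9159 = -0.188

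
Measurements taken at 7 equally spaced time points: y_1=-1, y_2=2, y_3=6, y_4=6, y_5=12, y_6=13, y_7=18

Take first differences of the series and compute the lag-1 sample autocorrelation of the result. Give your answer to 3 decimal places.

-0.815

First differences Δy: 3, 4, 0, 6, 1, 5
Mean of differences = 3.1667
Numerator Σ(Δy_t−Δȳ)(Δy_{t+1}−Δȳ) = -21.8611
Denominator Σ(Δy_t−Δȳ)² = 26.8333
r_1(Δy) = -21.8611 / 26.8333 = -0.815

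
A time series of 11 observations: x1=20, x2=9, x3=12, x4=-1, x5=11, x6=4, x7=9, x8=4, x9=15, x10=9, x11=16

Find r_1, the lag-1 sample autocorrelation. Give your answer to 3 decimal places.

-0.230

Mean x̄ = (20 + 9 + 12 − 1 + 11 + 4 + 9 + 4 + 15 + 9 + 16)/11 = 9.8182
Numerator Σ_{t=1}^{10}(x_t−x̄)(x_{t+1}−x̄) = -83.3058
Denominator Σ(x_t−x̄)² = 361.6364
r_1 = -83.3058 / 361.6364 = -0.230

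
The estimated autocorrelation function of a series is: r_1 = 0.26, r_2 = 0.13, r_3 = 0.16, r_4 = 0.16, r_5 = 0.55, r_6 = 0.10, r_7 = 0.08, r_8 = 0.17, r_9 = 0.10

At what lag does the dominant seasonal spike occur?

The largest autocorrelation is r_5 = 0.55; the remaining lags stay at or below 0.26. The elevated value at lag 1 (0.26), dropping to 0.13 at lag 2, reflects decaying short-term dependence rather than seasonality.
The dominant spike at lag 5 indicates a seasonal period of 5.

5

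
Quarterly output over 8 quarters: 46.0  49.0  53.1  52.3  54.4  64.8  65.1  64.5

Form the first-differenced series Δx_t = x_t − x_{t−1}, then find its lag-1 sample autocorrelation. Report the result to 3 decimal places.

-0.192

First differences Δx: 3.0, 4.1, -0.8, 2.1, 10.4, 0.3, -0.6
Mean of differences = 2.6429
Numerator Σ(Δx_t−Δx̄)(Δx_{t+1}−Δx̄) = -17.4147
Denominator Σ(Δx_t−Δx̄)² = 90.5771
r_1(Δx) = -17.4147 / 90.5771 = -0.192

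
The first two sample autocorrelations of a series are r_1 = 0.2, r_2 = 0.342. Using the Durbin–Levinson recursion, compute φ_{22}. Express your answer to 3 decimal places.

0.315

φ_{22} = (r_2 − r_1²) / (1 − r_1²)
r_1² = (0.2)² = 0.04
Numerator = 0.342 − 0.0400 = 0.3020; denominator = 1 − 0.0400 = 0.9600
φ_{22} = 0.3020 / 0.9600 = 0.315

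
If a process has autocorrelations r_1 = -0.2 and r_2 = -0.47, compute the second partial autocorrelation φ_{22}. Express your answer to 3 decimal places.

-0.531

φ_{22} = (r_2 − r_1²) / (1 − r_1²)
r_1² = (-0.2)² = 0.04
Numerator = -0.47 − 0.0400 = -0.5100; denominator = 1 − 0.0400 = 0.9600
φ_{22} = -0.5100 / 0.9600 = -0.531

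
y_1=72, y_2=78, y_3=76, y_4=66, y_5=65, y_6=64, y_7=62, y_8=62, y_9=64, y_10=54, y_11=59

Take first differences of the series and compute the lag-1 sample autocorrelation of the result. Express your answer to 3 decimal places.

First differences Δy: 6, -2, -10, -1, -1, -2, 0, 2, -10, 5
Mean of differences = -1.3000
Numerator Σ(Δy_t−Δȳ)(Δy_{t+1}−Δȳ) = -81.8900
Denominator Σ(Δy_t−Δȳ)² = 258.1000
r_1(Δy) = -81.8900 / 258.1000 = -0.317

-0.317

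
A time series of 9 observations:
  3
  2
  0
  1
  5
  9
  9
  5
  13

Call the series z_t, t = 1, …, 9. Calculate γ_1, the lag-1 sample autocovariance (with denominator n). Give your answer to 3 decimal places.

6.427

Mean z̄ = (3 + 2 + 0 + 1 + 5 + 9 + 9 + 5 + 13)/9 = 5.2222
Σ_{t=1}^{8}(z_t−z̄)(z_{t+1}−z̄) = 57.8395
γ_1 = 57.8395 / 9 = 6.427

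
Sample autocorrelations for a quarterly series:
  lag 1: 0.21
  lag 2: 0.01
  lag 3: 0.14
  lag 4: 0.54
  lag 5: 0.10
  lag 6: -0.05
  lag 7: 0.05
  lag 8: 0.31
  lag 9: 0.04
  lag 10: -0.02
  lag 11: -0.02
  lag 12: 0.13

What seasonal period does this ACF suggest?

4

The largest autocorrelation is r_4 = 0.54, with a weaker echo at lag 8 (0.31); the remaining lags stay at or below 0.21. The elevated value at lag 1 (0.21), dropping to 0.01 at lag 2, reflects decaying short-term dependence rather than seasonality.
The dominant spike at lag 4 indicates a seasonal period of 4.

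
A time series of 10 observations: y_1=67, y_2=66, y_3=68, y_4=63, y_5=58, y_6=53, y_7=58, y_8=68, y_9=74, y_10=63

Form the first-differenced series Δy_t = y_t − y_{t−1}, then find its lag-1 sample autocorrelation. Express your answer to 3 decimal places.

First differences Δy: -1, 2, -5, -5, -5, 5, 10, 6, -11
Mean of differences = -0.4444
Numerator Σ(Δy_t−Δȳ)(Δy_{t+1}−Δȳ) = 60.3580
Denominator Σ(Δy_t−Δȳ)² = 360.2222
r_1(Δy) = 60.3580 / 360.2222 = 0.168

0.168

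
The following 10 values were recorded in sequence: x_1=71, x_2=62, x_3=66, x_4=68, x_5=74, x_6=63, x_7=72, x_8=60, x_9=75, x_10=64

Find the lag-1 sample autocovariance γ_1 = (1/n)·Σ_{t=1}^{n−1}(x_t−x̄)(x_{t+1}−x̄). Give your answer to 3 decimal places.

-17.425

Mean x̄ = (71 + 62 + 66 + 68 + 74 + 63 + 72 + 60 + 75 + 64)/10 = 67.5000
Σ_{t=1}^{9}(x_t−x̄)(x_{t+1}−x̄) = -174.2500
γ_1 = -174.2500 / 10 = -17.425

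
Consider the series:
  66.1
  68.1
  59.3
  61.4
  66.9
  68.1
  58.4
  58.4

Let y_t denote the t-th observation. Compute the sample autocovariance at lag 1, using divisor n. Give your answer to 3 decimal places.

1.585

Mean ȳ = (66.1 + 68.1 + 59.3 + 61.4 + 66.9 + 68.1 + 58.4 + 58.4)/8 = 63.3375
Σ_{t=1}^{7}(y_t−ȳ)(y_{t+1}−ȳ) = 12.6786
γ_1 = 12.6786 / 8 = 1.585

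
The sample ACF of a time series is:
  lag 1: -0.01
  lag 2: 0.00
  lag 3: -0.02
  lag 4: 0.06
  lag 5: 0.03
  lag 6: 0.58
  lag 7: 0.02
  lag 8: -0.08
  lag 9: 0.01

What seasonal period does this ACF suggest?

The largest autocorrelation is r_6 = 0.58; the remaining lags stay at or below 0.06.
The dominant spike at lag 6 indicates a seasonal period of 6.

6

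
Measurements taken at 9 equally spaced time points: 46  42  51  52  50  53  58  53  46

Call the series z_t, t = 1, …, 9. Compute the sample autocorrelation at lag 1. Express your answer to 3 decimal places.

0.333

Mean z̄ = (46 + 42 + 51 + 52 + 50 + 53 + 58 + 53 + 46)/9 = 50.1111
Numerator Σ_{t=1}^{8}(z_t−z̄)(z_{t+1}−z̄) = 60.9877
Denominator Σ(z_t−z̄)² = 182.8889
r_1 = 60.9877 / 182.8889 = 0.333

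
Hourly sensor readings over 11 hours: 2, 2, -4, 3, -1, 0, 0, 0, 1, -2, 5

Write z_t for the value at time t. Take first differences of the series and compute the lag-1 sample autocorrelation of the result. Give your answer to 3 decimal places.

First differences Δz: 0, -6, 7, -4, 1, 0, 0, 1, -3, 7
Mean of differences = 0.3000
Numerator Σ(Δz_t−Δz̄)(Δz_{t+1}−Δz̄) = -96.8900
Denominator Σ(Δz_t−Δz̄)² = 160.1000
r_1(Δz) = -96.8900 / 160.1000 = -0.605

-0.605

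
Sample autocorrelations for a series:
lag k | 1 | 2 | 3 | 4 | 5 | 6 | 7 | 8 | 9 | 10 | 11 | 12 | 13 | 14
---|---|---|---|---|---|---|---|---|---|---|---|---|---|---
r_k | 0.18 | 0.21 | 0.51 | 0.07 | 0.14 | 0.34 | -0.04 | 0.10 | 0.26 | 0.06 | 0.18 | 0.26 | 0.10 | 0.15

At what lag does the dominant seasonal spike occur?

3

The largest autocorrelation is r_3 = 0.51, with weaker echoes at lags 6 (0.34), 9 (0.26) and 12 (0.26); the remaining lags stay at or below 0.21.
The dominant spike at lag 3 indicates a seasonal period of 3.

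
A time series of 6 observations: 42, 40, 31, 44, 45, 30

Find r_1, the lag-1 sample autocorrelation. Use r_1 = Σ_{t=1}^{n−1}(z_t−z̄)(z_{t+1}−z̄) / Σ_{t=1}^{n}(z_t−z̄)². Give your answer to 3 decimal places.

Mean z̄ = (42 + 40 + 31 + 44 + 45 + 30)/6 = 38.6667
Deviations from mean: 3.3333, 1.3333, -7.6667, 5.3333, 6.3333, -8.6667
Numerator Σ_{t=1}^{5}(z_t−z̄)(z_{t+1}−z̄) = -67.7778
Denominator Σ(z_t−z̄)² = 215.3333
r_1 = -67.7778 / 215.3333 = -0.315

-0.315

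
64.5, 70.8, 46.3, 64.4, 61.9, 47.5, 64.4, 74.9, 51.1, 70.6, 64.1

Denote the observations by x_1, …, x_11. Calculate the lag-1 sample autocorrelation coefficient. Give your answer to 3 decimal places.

Mean x̄ = (64.5 + 70.8 + 46.3 + 64.4 + 61.9 + 47.5 + 64.4 + 74.9 + 51.1 + 70.6 + 64.1)/11 = 61.8636
Numerator Σ_{t=1}^{10}(x_t−x̄)(x_{t+1}−x̄) = -373.6104
Denominator Σ(x_t−x̄)² = 915.3455
r_1 = -373.6104 / 915.3455 = -0.408

-0.408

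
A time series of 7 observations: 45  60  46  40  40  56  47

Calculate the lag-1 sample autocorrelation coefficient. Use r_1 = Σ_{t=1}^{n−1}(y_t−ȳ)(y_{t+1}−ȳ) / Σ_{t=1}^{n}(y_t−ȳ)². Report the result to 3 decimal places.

Mean ȳ = (45 + 60 + 46 + 40 + 40 + 56 + 47)/7 = 47.7143
Σ(y_t−ȳ)(y_{t+1}−ȳ) = (-33.3469) + (-21.0612) + (13.2245) + (59.5102) + (-63.9184) + (-5.9184) = -51.5102
Denominator Σ(y_t−ȳ)² = 349.4286
r_1 = -51.5102 / 349.4286 = -0.147

-0.147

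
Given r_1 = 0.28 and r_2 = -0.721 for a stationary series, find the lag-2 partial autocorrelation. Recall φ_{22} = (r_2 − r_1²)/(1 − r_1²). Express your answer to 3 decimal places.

φ_{22} = (r_2 − r_1²) / (1 − r_1²)
r_1² = (0.28)² = 0.0784
Numerator = -0.721 − 0.0784 = -0.7994; denominator = 1 − 0.0784 = 0.9216
φ_{22} = -0.7994 / 0.9216 = -0.867

-0.867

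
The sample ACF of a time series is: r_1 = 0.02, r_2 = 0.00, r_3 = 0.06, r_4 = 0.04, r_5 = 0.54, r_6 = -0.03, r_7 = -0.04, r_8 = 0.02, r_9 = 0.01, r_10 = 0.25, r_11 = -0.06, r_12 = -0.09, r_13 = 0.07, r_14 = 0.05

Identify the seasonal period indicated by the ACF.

5

The largest autocorrelation is r_5 = 0.54, with a weaker echo at lag 10 (0.25); the remaining lags stay at or below 0.07.
The dominant spike at lag 5 indicates a seasonal period of 5.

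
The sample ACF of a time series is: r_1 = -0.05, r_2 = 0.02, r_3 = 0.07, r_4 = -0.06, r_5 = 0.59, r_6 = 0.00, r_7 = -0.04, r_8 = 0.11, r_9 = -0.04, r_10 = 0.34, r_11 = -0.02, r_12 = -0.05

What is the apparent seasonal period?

The largest autocorrelation is r_5 = 0.59, with a weaker echo at lag 10 (0.34); the remaining lags stay at or below 0.11.
The dominant spike at lag 5 indicates a seasonal period of 5.

5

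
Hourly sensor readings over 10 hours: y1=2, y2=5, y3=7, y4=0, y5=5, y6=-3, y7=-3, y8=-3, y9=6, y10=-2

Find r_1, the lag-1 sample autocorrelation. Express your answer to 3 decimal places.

-0.024

Mean ȳ = (2 + 5 + 7 + 0 + 5 − 3 − 3 − 3 + 6 − 2)/10 = 1.4000
Numerator Σ_{t=1}^{9}(y_t−ȳ)(y_{t+1}−ȳ) = -3.5600
Denominator Σ(y_t−ȳ)² = 150.4000
r_1 = -3.5600 / 150.4000 = -0.024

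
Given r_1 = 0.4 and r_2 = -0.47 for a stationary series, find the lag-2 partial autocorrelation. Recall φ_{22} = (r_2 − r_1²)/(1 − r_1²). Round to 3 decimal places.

φ_{22} = (r_2 − r_1²) / (1 − r_1²)
r_1² = (0.4)² = 0.16
Numerator = -0.47 − 0.1600 = -0.6300; denominator = 1 − 0.1600 = 0.8400
φ_{22} = -0.6300 / 0.8400 = -0.750

-0.750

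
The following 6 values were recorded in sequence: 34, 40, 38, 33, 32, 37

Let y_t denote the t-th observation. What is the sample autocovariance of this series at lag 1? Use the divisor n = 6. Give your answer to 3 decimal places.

Mean ȳ = (34 + 40 + 38 + 33 + 32 + 37)/6 = 35.6667
Deviations: -1.6667, 4.3333, 2.3333, -2.6667, -3.6667, 1.3333
Σ_{t=1}^{5}(y_t−ȳ)(y_{t+1}−ȳ) = 1.5556
γ_1 = 1.5556 / 6 = 0.259

0.259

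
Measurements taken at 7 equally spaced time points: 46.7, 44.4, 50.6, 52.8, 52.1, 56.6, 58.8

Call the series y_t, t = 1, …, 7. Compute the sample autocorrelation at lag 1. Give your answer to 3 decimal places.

0.519

Mean ȳ = (46.7 + 44.4 + 50.6 + 52.8 + 52.1 + 56.6 + 58.8)/7 = 51.7143
Deviations from mean: -5.0143, -7.3143, -1.1143, 1.0857, 0.3857, 4.8857, 7.0857
Σ(y_t−ȳ)(y_{t+1}−ȳ) = (36.6759) + (8.1502) + (-1.2098) + (0.4188) + (1.8845) + (34.6188) = 80.5384
Denominator Σ(y_t−ȳ)² = 155.2886
r_1 = 80.5384 / 155.2886 = 0.519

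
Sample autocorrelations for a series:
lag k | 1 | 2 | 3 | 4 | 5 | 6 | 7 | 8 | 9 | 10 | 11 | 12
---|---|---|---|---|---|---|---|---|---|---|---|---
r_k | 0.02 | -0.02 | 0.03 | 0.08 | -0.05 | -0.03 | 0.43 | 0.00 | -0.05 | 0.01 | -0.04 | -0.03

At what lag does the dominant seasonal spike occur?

The largest autocorrelation is r_7 = 0.43; the remaining lags stay at or below 0.08.
The dominant spike at lag 7 indicates a seasonal period of 7.

7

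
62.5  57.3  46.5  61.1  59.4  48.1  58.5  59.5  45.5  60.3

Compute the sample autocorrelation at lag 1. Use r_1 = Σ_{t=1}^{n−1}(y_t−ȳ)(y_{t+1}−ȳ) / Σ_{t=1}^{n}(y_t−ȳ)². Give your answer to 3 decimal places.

Mean ȳ = (62.5 + 57.3 + 46.5 + 61.1 + 59.4 + 48.1 + 58.5 + 59.5 + 45.5 + 60.3)/10 = 55.8700
Numerator Σ_{t=1}^{9}(y_t−ȳ)(y_{t+1}−ȳ) = -156.3599
Denominator Σ(y_t−ȳ)² = 381.2410
r_1 = -156.3599 / 381.2410 = -0.410

-0.410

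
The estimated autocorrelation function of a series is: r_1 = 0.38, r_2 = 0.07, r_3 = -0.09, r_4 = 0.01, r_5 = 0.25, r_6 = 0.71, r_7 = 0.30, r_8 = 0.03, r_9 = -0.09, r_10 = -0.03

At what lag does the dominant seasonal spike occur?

6

The largest autocorrelation is r_6 = 0.71; the remaining lags stay at or below 0.38. The elevated value at lag 1 (0.38), dropping to 0.07 at lag 2, reflects decaying short-term dependence rather than seasonality.
The dominant spike at lag 6 indicates a seasonal period of 6.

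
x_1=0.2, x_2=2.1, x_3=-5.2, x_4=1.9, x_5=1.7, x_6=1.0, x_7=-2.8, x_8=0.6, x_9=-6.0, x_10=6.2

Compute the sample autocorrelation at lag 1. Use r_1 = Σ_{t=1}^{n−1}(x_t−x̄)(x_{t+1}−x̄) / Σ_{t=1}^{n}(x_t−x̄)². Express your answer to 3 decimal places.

Mean x̄ = (0.2 + 2.1 − 5.2 + 1.9 + 1.7 + 1.0 − 2.8 + 0.6 − 6.0 + 6.2)/10 = -0.0300
Numerator Σ_{t=1}^{9}(x_t−x̄)(x_{t+1}−x̄) = -60.9319
Denominator Σ(x_t−x̄)² = 121.6210
r_1 = -60.9319 / 121.6210 = -0.501

-0.501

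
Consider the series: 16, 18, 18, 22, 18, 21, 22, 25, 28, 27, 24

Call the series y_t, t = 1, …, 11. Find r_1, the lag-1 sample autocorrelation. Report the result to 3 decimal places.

0.646

Mean ȳ = (16 + 18 + 18 + 22 + 18 + 21 + 22 + 25 + 28 + 27 + 24)/11 = 21.7273
Numerator Σ_{t=1}^{10}(y_t−ȳ)(y_{t+1}−ȳ) = 102.1983
Denominator Σ(y_t−ȳ)² = 158.1818
r_1 = 102.1983 / 158.1818 = 0.646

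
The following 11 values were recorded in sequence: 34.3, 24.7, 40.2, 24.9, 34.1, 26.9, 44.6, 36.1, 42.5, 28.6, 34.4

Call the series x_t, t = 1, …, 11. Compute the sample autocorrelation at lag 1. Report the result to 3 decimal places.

-0.426

Mean x̄ = (34.3 + 24.7 + 40.2 + 24.9 + 34.1 + 26.9 + 44.6 + 36.1 + 42.5 + 28.6 + 34.4)/11 = 33.7545
Numerator Σ_{t=1}^{10}(x_t−x̄)(x_{t+1}−x̄) = -202.5948
Denominator Σ(x_t−x̄)² = 475.9273
r_1 = -202.5948 / 475.9273 = -0.426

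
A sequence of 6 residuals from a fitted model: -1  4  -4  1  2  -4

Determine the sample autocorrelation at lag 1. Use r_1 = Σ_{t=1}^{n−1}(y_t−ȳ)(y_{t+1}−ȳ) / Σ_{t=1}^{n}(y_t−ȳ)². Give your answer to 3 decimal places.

-0.546

Mean ȳ = (-1 + 4 − 4 + 1 + 2 − 4)/6 = -0.3333
Deviations from mean: -0.6667, 4.3333, -3.6667, 1.3333, 2.3333, -3.6667
Σ(y_t−ȳ)(y_{t+1}−ȳ) = (-2.8889) + (-15.8889) + (-4.8889) + (3.1111) + (-8.5556) = -29.1111
Denominator Σ(y_t−ȳ)² = 53.3333
r_1 = -29.1111 / 53.3333 = -0.546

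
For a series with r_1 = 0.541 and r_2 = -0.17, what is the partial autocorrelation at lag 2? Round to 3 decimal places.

φ_{22} = (r_2 − r_1²) / (1 − r_1²)
r_1² = (0.541)² = 0.292681
Numerator = -0.17 − 0.2927 = -0.4627; denominator = 1 − 0.2927 = 0.7073
φ_{22} = -0.4627 / 0.7073 = -0.654

-0.654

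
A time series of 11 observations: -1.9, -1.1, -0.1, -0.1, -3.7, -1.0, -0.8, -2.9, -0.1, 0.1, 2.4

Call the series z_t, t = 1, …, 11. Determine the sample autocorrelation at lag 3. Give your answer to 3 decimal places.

-0.037

Mean z̄ = (-1.9 − 1.1 − 0.1 − 0.1 − 3.7 − 1.0 − 0.8 − 2.9 − 0.1 + 0.1 + 2.4)/11 = -0.8364
Numerator Σ_{t=1}^{8}(z_t−z̄)(z_{t+3}−z̄) = -0.9776
Denominator Σ(z_t−z̄)² = 26.6655
r_3 = -0.9776 / 26.6655 = -0.037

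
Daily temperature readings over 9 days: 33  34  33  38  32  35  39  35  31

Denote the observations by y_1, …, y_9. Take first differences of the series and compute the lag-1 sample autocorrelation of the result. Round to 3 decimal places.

-0.350

First differences Δy: 1, -1, 5, -6, 3, 4, -4, -4
Mean of differences = -0.2500
Numerator Σ(Δy_t−Δȳ)(Δy_{t+1}−Δȳ) = -41.8125
Denominator Σ(Δy_t−Δȳ)² = 119.5000
r_1(Δy) = -41.8125 / 119.5000 = -0.350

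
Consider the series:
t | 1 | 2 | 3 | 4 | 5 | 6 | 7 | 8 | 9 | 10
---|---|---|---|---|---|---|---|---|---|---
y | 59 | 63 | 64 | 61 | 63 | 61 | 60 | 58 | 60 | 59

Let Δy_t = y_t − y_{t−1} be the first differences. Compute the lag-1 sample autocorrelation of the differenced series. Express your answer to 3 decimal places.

-0.250

First differences Δy: 4, 1, -3, 2, -2, -1, -2, 2, -1
Mean of differences = 0.0000
Numerator Σ(Δy_t−Δȳ)(Δy_{t+1}−Δȳ) = -11.0000
Denominator Σ(Δy_t−Δȳ)² = 44.0000
r_1(Δy) = -11.0000 / 44.0000 = -0.250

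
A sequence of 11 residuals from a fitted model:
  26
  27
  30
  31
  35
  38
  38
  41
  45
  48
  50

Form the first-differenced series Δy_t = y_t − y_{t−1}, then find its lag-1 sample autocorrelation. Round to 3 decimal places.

First differences Δy: 1, 3, 1, 4, 3, 0, 3, 4, 3, 2
Mean of differences = 2.4000
Numerator Σ(Δy_t−Δȳ)(Δy_{t+1}−Δȳ) = -4.1600
Denominator Σ(Δy_t−Δȳ)² = 16.4000
r_1(Δy) = -4.1600 / 16.4000 = -0.254

-0.254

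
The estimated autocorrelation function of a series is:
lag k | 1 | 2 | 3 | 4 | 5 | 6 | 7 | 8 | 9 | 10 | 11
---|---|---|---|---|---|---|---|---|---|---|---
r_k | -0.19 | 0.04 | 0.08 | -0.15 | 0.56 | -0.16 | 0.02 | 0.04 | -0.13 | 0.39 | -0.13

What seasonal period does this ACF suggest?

5

The largest autocorrelation is r_5 = 0.56, with a weaker echo at lag 10 (0.39); the remaining lags stay at or below 0.08.
The dominant spike at lag 5 indicates a seasonal period of 5.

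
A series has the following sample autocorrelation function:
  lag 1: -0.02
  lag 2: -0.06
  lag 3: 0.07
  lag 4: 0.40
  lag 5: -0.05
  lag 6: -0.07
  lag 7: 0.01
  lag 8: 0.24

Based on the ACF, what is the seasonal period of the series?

4

The largest autocorrelation is r_4 = 0.40, with a weaker echo at lag 8 (0.24); the remaining lags stay at or below 0.07.
The dominant spike at lag 4 indicates a seasonal period of 4.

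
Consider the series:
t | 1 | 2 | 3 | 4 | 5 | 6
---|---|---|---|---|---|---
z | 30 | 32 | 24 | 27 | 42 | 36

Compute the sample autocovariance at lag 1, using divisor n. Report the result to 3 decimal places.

Mean z̄ = (30 + 32 + 24 + 27 + 42 + 36)/6 = 31.8333
Σ_{t=1}^{5}(z_t−z̄)(z_{t+1}−z̄) = 29.4722
γ_1 = 29.4722 / 6 = 4.912

4.912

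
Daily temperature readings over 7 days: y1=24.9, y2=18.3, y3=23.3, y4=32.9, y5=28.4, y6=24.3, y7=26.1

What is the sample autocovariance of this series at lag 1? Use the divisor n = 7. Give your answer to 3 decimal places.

3.018

Mean ȳ = (24.9 + 18.3 + 23.3 + 32.9 + 28.4 + 24.3 + 26.1)/7 = 25.4571
Σ_{t=1}^{6}(y_t−ȳ)(y_{t+1}−ȳ) = 21.1253
γ_1 = 21.1253 / 7 = 3.018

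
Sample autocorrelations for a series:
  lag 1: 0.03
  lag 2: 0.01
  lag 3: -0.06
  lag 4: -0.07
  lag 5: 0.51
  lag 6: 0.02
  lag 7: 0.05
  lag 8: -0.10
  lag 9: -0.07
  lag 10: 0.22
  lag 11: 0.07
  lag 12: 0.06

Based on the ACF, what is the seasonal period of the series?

The largest autocorrelation is r_5 = 0.51, with a weaker echo at lag 10 (0.22); the remaining lags stay at or below 0.07.
The dominant spike at lag 5 indicates a seasonal period of 5.

5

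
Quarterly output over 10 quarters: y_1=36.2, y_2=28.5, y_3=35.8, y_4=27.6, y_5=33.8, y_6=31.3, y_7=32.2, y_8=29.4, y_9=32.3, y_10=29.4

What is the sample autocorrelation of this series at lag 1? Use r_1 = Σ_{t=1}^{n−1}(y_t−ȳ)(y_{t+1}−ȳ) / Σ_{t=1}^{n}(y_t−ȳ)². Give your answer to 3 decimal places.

-0.727

Mean ȳ = (36.2 + 28.5 + 35.8 + 27.6 + 33.8 + 31.3 + 32.2 + 29.4 + 32.3 + 29.4)/10 = 31.6500
Numerator Σ_{t=1}^{9}(y_t−ȳ)(y_{t+1}−ȳ) = -58.0275
Denominator Σ(y_t−ȳ)² = 79.8450
r_1 = -58.0275 / 79.8450 = -0.727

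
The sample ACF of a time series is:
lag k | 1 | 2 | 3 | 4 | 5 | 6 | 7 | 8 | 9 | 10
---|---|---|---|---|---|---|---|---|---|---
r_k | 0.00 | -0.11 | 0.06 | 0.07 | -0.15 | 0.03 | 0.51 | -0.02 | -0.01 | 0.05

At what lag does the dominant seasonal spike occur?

7

The largest autocorrelation is r_7 = 0.51; the remaining lags stay at or below 0.07.
The dominant spike at lag 7 indicates a seasonal period of 7.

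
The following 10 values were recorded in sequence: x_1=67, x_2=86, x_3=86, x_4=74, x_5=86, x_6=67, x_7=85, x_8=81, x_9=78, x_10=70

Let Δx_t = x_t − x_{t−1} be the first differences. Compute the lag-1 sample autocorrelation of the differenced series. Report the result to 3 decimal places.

-0.526

First differences Δx: 19, 0, -12, 12, -19, 18, -4, -3, -8
Mean of differences = 0.3333
Numerator Σ(Δx_t−Δx̄)(Δx_{t+1}−Δx̄) = -747.4444
Denominator Σ(Δx_t−Δx̄)² = 1422.0000
r_1(Δx) = -747.4444 / 1422.0000 = -0.526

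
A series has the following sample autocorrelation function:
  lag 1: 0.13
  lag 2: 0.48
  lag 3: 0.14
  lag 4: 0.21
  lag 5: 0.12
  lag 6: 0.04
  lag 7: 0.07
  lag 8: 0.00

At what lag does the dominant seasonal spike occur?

2

The largest autocorrelation is r_2 = 0.48, with a weaker echo at lag 4 (0.21); the remaining lags stay at or below 0.14.
The dominant spike at lag 2 indicates a seasonal period of 2.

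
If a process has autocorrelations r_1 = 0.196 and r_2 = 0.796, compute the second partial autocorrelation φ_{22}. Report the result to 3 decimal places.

φ_{22} = (r_2 − r_1²) / (1 − r_1²)
r_1² = (0.196)² = 0.038416
Numerator = 0.796 − 0.0384 = 0.7576; denominator = 1 − 0.0384 = 0.9616
φ_{22} = 0.7576 / 0.9616 = 0.788

0.788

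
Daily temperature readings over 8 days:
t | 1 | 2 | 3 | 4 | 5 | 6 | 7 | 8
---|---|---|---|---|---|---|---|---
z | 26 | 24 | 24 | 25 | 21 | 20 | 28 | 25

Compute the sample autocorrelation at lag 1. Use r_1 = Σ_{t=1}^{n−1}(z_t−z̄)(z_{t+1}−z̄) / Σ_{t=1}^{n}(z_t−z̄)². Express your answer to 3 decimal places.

-0.059

Mean z̄ = (26 + 24 + 24 + 25 + 21 + 20 + 28 + 25)/8 = 24.1250
Deviations from mean: 1.8750, -0.1250, -0.1250, 0.8750, -3.1250, -4.1250, 3.8750, 0.8750
Σ(z_t−z̄)(z_{t+1}−z̄) = (-0.2344) + (0.0156) + (-0.1094) + (-2.7344) + (12.8906) + (-15.9844) + (3.3906) = -2.7656
Denominator Σ(z_t−z̄)² = 46.8750
r_1 = -2.7656 / 46.8750 = -0.059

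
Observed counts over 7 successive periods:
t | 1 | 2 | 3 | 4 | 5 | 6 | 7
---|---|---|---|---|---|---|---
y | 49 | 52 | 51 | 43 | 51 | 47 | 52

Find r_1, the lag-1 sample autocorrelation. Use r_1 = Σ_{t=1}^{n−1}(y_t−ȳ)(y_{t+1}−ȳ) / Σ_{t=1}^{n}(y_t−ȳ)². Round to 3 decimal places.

Mean ȳ = (49 + 52 + 51 + 43 + 51 + 47 + 52)/7 = 49.2857
Deviations from mean: -0.2857, 2.7143, 1.7143, -6.2857, 1.7143, -2.2857, 2.7143
Numerator Σ_{t=1}^{6}(y_t−ȳ)(y_{t+1}−ȳ) = -27.7959
Denominator Σ(y_t−ȳ)² = 65.4286
r_1 = -27.7959 / 65.4286 = -0.425

-0.425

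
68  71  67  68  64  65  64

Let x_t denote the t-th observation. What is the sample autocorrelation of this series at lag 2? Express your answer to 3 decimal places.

Mean x̄ = (68 + 71 + 67 + 68 + 64 + 65 + 64)/7 = 66.7143
Numerator Σ_{t=1}^{5}(x_t−x̄)(x_{t+2}−x̄) = 10.2653
Denominator Σ(x_t−x̄)² = 39.4286
r_2 = 10.2653 / 39.4286 = 0.260

0.260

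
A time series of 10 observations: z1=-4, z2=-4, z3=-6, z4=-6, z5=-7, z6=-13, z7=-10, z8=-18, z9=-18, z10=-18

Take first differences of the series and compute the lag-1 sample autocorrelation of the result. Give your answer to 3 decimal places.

First differences Δz: 0, -2, 0, -1, -6, 3, -8, 0, 0
Mean of differences = -1.5556
Numerator Σ(Δz_t−Δz̄)(Δz_{t+1}−Δz̄) = -60.1975
Denominator Σ(Δz_t−Δz̄)² = 92.2222
r_1(Δz) = -60.1975 / 92.2222 = -0.653

-0.653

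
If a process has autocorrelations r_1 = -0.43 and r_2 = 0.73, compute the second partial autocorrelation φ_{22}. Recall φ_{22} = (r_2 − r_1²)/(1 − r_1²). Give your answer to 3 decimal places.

φ_{22} = (r_2 − r_1²) / (1 − r_1²)
r_1² = (-0.43)² = 0.1849
Numerator = 0.73 − 0.1849 = 0.5451; denominator = 1 − 0.1849 = 0.8151
φ_{22} = 0.5451 / 0.8151 = 0.669

0.669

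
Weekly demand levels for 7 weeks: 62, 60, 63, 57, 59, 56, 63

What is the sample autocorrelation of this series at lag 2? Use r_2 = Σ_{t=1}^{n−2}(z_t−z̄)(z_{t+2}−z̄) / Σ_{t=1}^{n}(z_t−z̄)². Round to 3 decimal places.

Mean z̄ = (62 + 60 + 63 + 57 + 59 + 56 + 63)/7 = 60.0000
Deviations from mean: 2.0000, 0.0000, 3.0000, -3.0000, -1.0000, -4.0000, 3.0000
Σ(z_t−z̄)(z_{t+2}−z̄) = (6.0000) + (0.0000) + (-3.0000) + (12.0000) + (-3.0000) = 12.0000
Denominator Σ(z_t−z̄)² = 48.0000
r_2 = 12.0000 / 48.0000 = 0.250

0.250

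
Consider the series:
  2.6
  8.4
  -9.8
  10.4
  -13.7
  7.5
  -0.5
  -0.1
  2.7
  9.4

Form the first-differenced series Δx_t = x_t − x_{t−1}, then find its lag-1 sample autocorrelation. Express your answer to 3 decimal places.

First differences Δx: 5.8, -18.2, 20.2, -24.1, 21.2, -8.0, 0.4, 2.8, 6.7
Mean of differences = 0.7556
Numerator Σ(Δx_t−Δx̄)(Δx_{t+1}−Δx̄) = -1620.1242
Denominator Σ(Δx_t−Δx̄)² = 1914.9222
r_1(Δx) = -1620.1242 / 1914.9222 = -0.846

-0.846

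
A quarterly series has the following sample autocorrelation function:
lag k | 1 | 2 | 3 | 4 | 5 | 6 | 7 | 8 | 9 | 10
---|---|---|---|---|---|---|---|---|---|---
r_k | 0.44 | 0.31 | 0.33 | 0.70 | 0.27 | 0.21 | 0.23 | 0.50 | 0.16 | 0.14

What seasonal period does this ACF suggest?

The largest autocorrelation is r_4 = 0.70, with a weaker echo at lag 8 (0.50); the remaining lags stay at or below 0.44. The elevated value at lag 1 (0.44), dropping to 0.31 at lag 2, reflects decaying short-term dependence rather than seasonality.
The dominant spike at lag 4 indicates a seasonal period of 4.

4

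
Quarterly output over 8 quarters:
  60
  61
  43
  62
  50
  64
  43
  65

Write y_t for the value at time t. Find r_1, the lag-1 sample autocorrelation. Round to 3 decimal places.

-0.718

Mean ȳ = (60 + 61 + 43 + 62 + 50 + 64 + 43 + 65)/8 = 56.0000
Deviations from mean: 4.0000, 5.0000, -13.0000, 6.0000, -6.0000, 8.0000, -13.0000, 9.0000
Σ(y_t−ȳ)(y_{t+1}−ȳ) = (20.0000) + (-65.0000) + (-78.0000) + (-36.0000) + (-48.0000) + (-104.0000) + (-117.0000) = -428.0000
Denominator Σ(y_t−ȳ)² = 596.0000
r_1 = -428.0000 / 596.0000 = -0.718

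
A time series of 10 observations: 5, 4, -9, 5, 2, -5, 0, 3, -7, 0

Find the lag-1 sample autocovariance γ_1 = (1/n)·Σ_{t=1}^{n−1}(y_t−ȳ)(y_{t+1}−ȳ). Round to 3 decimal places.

-8.344

Mean ȳ = (5 + 4 − 9 + 5 + 2 − 5 + 0 + 3 − 7 + 0)/10 = -0.2000
Σ_{t=1}^{9}(y_t−ȳ)(y_{t+1}−ȳ) = -83.4400
γ_1 = -83.4400 / 10 = -8.344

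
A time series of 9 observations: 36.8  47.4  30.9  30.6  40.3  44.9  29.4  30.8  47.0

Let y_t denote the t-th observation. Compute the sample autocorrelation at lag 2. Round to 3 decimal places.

-0.622

Mean ȳ = (36.8 + 47.4 + 30.9 + 30.6 + 40.3 + 44.9 + 29.4 + 30.8 + 47.0)/9 = 37.5667
Σ(y_t−ȳ)(y_{t+2}−ȳ) = (5.1111) + (-68.5056) + (-18.2222) + (-51.0889) + (-22.3222) + (-49.6222) + (-77.0389) = -281.6889
Denominator Σ(y_t−ȳ)² = 452.9800
r_2 = -281.6889 / 452.9800 = -0.622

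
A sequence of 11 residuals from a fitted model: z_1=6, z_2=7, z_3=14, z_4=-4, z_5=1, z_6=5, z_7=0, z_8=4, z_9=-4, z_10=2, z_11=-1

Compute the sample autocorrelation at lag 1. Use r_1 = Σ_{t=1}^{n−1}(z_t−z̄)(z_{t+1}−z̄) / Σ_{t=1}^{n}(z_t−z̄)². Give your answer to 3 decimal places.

-0.060

Mean z̄ = (6 + 7 + 14 − 4 + 1 + 5 + 0 + 4 − 4 + 2 − 1)/11 = 2.7273
Numerator Σ_{t=1}^{10}(z_t−z̄)(z_{t+1}−z̄) = -16.6198
Denominator Σ(z_t−z̄)² = 278.1818
r_1 = -16.6198 / 278.1818 = -0.060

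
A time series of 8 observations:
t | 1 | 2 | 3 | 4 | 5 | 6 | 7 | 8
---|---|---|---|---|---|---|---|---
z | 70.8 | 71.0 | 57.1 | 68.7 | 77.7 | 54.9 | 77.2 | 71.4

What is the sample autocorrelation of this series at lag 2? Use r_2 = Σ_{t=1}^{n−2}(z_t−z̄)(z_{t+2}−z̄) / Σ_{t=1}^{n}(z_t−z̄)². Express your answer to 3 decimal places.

-0.184

Mean z̄ = (70.8 + 71.0 + 57.1 + 68.7 + 77.7 + 54.9 + 77.2 + 71.4)/8 = 68.6000
Deviations from mean: 2.2000, 2.4000, -11.5000, 0.1000, 9.1000, -13.7000, 8.6000, 2.8000
Σ(z_t−z̄)(z_{t+2}−z̄) = (-25.3000) + (0.2400) + (-104.6500) + (-1.3700) + (78.2600) + (-38.3600) = -91.1800
Denominator Σ(z_t−z̄)² = 495.1600
r_2 = -91.1800 / 495.1600 = -0.184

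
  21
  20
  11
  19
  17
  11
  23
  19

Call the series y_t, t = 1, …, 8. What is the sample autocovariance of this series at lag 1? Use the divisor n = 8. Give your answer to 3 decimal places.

Mean ȳ = (21 + 20 + 11 + 19 + 17 + 11 + 23 + 19)/8 = 17.6250
Deviations: 3.3750, 2.3750, -6.6250, 1.3750, -0.6250, -6.6250, 5.3750, 1.3750
Σ_{t=1}^{7}(y_t−ȳ)(y_{t+1}−ȳ) = -41.7656
γ_1 = -41.7656 / 8 = -5.221

-5.221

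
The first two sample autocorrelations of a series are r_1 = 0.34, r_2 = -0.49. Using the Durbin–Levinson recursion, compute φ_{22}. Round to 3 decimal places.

-0.685

φ_{22} = (r_2 − r_1²) / (1 − r_1²)
r_1² = (0.34)² = 0.1156
Numerator = -0.49 − 0.1156 = -0.6056; denominator = 1 − 0.1156 = 0.8844
φ_{22} = -0.6056 / 0.8844 = -0.685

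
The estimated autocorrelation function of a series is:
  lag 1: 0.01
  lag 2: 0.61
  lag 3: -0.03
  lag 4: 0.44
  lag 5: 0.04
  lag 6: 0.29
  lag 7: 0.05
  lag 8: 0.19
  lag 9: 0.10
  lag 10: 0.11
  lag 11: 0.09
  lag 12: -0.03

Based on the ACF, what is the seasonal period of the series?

The largest autocorrelation is r_2 = 0.61, with weaker echoes at lags 4 (0.44), 6 (0.29) and 8 (0.19); the remaining lags stay at or below 0.11.
The dominant spike at lag 2 indicates a seasonal period of 2.

2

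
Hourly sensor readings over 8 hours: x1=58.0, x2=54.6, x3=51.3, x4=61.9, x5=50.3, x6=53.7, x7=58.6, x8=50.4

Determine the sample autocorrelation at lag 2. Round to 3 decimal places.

-0.131

Mean x̄ = (58.0 + 54.6 + 51.3 + 61.9 + 50.3 + 53.7 + 58.6 + 50.4)/8 = 54.8500
Deviations from mean: 3.1500, -0.2500, -3.5500, 7.0500, -4.5500, -1.1500, 3.7500, -4.4500
Numerator Σ_{t=1}^{6}(x_t−x̄)(x_{t+2}−x̄) = -16.8450
Denominator Σ(x_t−x̄)² = 128.1800
r_2 = -16.8450 / 128.1800 = -0.131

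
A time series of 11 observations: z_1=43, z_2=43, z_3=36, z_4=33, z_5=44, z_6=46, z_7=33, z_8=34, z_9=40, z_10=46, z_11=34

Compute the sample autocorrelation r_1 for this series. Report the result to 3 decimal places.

Mean z̄ = (43 + 43 + 36 + 33 + 44 + 46 + 33 + 34 + 40 + 46 + 34)/11 = 39.2727
Numerator Σ_{t=1}^{10}(z_t−z̄)(z_{t+1}−z̄) = -19.1653
Denominator Σ(z_t−z̄)² = 286.1818
r_1 = -19.1653 / 286.1818 = -0.067

-0.067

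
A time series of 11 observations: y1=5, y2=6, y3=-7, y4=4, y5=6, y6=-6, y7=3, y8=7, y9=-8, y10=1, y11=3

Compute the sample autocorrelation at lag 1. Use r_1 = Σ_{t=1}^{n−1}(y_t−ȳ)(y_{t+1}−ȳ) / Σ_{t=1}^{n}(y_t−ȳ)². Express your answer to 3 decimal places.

-0.382

Mean ȳ = (5 + 6 − 7 + 4 + 6 − 6 + 3 + 7 − 8 + 1 + 3)/11 = 1.2727
Numerator Σ_{t=1}^{10}(y_t−ȳ)(y_{t+1}−ȳ) = -119.2562
Denominator Σ(y_t−ȳ)² = 312.1818
r_1 = -119.2562 / 312.1818 = -0.382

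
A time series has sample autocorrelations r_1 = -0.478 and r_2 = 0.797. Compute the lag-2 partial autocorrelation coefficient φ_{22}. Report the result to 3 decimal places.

0.737

φ_{22} = (r_2 − r_1²) / (1 − r_1²)
r_1² = (-0.478)² = 0.228484
Numerator = 0.797 − 0.2285 = 0.5685; denominator = 1 − 0.2285 = 0.7715
φ_{22} = 0.5685 / 0.7715 = 0.737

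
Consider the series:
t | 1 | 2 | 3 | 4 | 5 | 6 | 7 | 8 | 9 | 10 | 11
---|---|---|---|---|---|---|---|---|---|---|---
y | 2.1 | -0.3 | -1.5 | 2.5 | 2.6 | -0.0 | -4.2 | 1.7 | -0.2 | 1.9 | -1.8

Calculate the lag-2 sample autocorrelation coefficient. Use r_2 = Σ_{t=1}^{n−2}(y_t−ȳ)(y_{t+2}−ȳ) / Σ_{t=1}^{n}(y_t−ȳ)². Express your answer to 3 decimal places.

Mean ȳ = (2.1 − 0.3 − 1.5 + 2.5 + 2.6 − 0.0 − 4.2 + 1.7 − 0.2 + 1.9 − 1.8)/11 = 0.2545
Numerator Σ_{t=1}^{9}(y_t−ȳ)(y_{t+2}−ȳ) = -14.6487
Denominator Σ(y_t−ȳ)² = 46.4673
r_2 = -14.6487 / 46.4673 = -0.315

-0.315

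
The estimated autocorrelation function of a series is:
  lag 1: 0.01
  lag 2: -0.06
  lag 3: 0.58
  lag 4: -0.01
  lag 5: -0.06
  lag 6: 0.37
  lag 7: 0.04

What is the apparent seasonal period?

3

The largest autocorrelation is r_3 = 0.58, with a weaker echo at lag 6 (0.37); the remaining lags stay at or below 0.04.
The dominant spike at lag 3 indicates a seasonal period of 3.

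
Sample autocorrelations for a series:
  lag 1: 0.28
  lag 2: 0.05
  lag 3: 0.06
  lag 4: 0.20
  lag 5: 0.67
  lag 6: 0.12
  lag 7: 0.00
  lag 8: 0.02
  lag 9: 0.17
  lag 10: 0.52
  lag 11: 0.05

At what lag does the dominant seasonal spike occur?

5

The largest autocorrelation is r_5 = 0.67, with a weaker echo at lag 10 (0.52); the remaining lags stay at or below 0.28. The elevated value at lag 1 (0.28), dropping to 0.05 at lag 2, reflects decaying short-term dependence rather than seasonality.
The dominant spike at lag 5 indicates a seasonal period of 5.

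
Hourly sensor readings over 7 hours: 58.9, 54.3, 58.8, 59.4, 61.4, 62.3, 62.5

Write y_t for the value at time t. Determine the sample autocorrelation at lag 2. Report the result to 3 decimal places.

0.100

Mean ȳ = (58.9 + 54.3 + 58.8 + 59.4 + 61.4 + 62.3 + 62.5)/7 = 59.6571
Numerator Σ_{t=1}^{5}(y_t−ȳ)(y_{t+2}−ȳ) = 4.8078
Denominator Σ(y_t−ȳ)² = 48.1771
r_2 = 4.8078 / 48.1771 = 0.100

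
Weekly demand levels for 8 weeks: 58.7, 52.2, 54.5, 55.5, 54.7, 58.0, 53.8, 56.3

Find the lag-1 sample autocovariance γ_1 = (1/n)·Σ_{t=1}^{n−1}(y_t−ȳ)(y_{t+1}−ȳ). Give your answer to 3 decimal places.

Mean ȳ = (58.7 + 52.2 + 54.5 + 55.5 + 54.7 + 58.0 + 53.8 + 56.3)/8 = 55.4625
Σ_{t=1}^{7}(y_t−ȳ)(y_{t+1}−ȳ) = -15.0327
γ_1 = -15.0327 / 8 = -1.879

-1.879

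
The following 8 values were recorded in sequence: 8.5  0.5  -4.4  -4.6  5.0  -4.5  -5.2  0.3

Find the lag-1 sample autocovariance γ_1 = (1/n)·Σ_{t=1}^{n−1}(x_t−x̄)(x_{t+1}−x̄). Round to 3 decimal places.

-1.117

Mean x̄ = (8.5 + 0.5 − 4.4 − 4.6 + 5.0 − 4.5 − 5.2 + 0.3)/8 = -0.5500
Σ_{t=1}^{7}(x_t−x̄)(x_{t+1}−x̄) = -8.9325
γ_1 = -8.9325 / 8 = -1.117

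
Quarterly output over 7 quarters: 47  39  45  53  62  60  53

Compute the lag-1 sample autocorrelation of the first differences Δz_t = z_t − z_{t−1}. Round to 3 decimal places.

0.158

First differences Δz: -8, 6, 8, 9, -2, -7
Mean of differences = 1.0000
Numerator Σ(Δz_t−Δz̄)(Δz_{t+1}−Δz̄) = 46.0000
Denominator Σ(Δz_t−Δz̄)² = 292.0000
r_1(Δz) = 46.0000 / 292.0000 = 0.158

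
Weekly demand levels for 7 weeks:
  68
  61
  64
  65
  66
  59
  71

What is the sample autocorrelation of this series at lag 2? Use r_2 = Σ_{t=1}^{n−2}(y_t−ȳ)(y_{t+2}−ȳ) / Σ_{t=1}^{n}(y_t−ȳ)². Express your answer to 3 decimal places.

0.020

Mean ȳ = (68 + 61 + 64 + 65 + 66 + 59 + 71)/7 = 64.8571
Deviations from mean: 3.1429, -3.8571, -0.8571, 0.1429, 1.1429, -5.8571, 6.1429
Σ(y_t−ȳ)(y_{t+2}−ȳ) = (-2.6939) + (-0.5510) + (-0.9796) + (-0.8367) + (7.0204) = 1.9592
Denominator Σ(y_t−ȳ)² = 98.8571
r_2 = 1.9592 / 98.8571 = 0.020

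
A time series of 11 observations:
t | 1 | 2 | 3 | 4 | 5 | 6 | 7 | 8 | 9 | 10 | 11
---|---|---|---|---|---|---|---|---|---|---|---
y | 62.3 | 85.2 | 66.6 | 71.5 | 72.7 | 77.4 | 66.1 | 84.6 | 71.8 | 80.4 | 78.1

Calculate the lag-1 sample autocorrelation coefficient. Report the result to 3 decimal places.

-0.560

Mean ȳ = (62.3 + 85.2 + 66.6 + 71.5 + 72.7 + 77.4 + 66.1 + 84.6 + 71.8 + 80.4 + 78.1)/11 = 74.2455
Numerator Σ_{t=1}^{10}(y_t−ȳ)(y_{t+1}−ȳ) = -320.9384
Denominator Σ(y_t−ȳ)² = 573.3073
r_1 = -320.9384 / 573.3073 = -0.560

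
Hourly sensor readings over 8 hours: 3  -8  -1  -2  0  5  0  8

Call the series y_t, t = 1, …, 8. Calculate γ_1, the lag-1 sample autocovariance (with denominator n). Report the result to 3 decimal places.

Mean ȳ = (3 − 8 − 1 − 2 + 0 + 5 + 0 + 8)/8 = 0.6250
Deviations: 2.3750, -8.6250, -1.6250, -2.6250, -0.6250, 4.3750, -0.6250, 7.3750
Σ_{t=1}^{7}(y_t−ȳ)(y_{t+1}−ȳ) = -10.6406
γ_1 = -10.6406 / 8 = -1.330

-1.330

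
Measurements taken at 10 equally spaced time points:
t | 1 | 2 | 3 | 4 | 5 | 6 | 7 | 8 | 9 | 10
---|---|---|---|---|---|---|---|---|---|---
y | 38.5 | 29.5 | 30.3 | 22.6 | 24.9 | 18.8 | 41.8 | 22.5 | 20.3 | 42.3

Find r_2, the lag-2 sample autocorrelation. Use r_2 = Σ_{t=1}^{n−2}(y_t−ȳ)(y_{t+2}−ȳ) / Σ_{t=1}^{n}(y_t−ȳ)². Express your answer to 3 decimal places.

Mean ȳ = (38.5 + 29.5 + 30.3 + 22.6 + 24.9 + 18.8 + 41.8 + 22.5 + 20.3 + 42.3)/10 = 29.1500
Numerator Σ_{t=1}^{8}(y_t−ȳ)(y_{t+2}−ȳ) = -112.9700
Denominator Σ(y_t−ȳ)² = 712.4450
r_2 = -112.9700 / 712.4450 = -0.159

-0.159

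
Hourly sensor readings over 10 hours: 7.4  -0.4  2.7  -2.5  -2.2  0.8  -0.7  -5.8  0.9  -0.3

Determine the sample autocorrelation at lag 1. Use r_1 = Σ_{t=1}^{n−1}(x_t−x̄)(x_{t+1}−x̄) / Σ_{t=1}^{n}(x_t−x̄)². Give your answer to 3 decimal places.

-0.084

Mean x̄ = (7.4 − 0.4 + 2.7 − 2.5 − 2.2 + 0.8 − 0.7 − 5.8 + 0.9 − 0.3)/10 = -0.0100
Numerator Σ_{t=1}^{9}(x_t−x̄)(x_{t+1}−x̄) = -9.1121
Denominator Σ(x_t−x̄)² = 108.9690
r_1 = -9.1121 / 108.9690 = -0.084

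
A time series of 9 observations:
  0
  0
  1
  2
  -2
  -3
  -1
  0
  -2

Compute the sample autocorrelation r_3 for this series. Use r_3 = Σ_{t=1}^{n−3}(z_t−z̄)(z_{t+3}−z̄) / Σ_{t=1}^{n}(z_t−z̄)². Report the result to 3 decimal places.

Mean z̄ = (0 + 0 + 1 + 2 − 2 − 3 − 1 + 0 − 2)/9 = -0.5556
Numerator Σ_{t=1}^{6}(z_t−z̄)(z_{t+3}−z̄) = -1.5926
Denominator Σ(z_t−z̄)² = 20.2222
r_3 = -1.5926 / 20.2222 = -0.079

-0.079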